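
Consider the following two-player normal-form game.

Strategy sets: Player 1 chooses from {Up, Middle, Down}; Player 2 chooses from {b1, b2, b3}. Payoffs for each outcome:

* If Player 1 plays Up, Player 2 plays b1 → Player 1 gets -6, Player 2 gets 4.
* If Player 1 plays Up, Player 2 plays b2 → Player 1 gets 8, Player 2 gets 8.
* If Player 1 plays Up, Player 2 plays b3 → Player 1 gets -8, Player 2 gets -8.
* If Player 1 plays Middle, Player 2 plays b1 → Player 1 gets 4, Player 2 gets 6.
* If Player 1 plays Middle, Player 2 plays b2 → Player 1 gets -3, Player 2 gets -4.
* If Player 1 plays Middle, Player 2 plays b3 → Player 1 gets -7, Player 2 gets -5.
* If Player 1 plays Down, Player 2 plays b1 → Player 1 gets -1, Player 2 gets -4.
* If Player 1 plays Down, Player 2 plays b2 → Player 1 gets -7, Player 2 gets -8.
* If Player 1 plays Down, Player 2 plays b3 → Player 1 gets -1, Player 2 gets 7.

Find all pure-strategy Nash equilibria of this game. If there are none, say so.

Player 1 against b1: payoffs -6, 4, -1 → best response Middle.
Player 1 against b2: payoffs 8, -3, -7 → best response Up.
Player 1 against b3: payoffs -8, -7, -1 → best response Down.
Player 2 against Up: payoffs 4, 8, -8 → best response b2.
Player 2 against Middle: payoffs 6, -4, -5 → best response b1.
Player 2 against Down: payoffs -4, -8, 7 → best response b3.
Mutual best responses: (Up, b2); (Middle, b1); (Down, b3).

The pure Nash equilibria are (Up, b2) and (Middle, b1) and (Down, b3).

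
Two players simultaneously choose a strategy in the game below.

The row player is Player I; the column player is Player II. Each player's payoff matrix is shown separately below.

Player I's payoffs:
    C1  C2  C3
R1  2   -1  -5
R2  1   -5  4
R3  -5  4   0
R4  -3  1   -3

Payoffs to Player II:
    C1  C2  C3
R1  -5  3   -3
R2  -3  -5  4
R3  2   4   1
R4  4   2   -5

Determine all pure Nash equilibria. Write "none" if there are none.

(R2, C3), (R3, C2)

Player I against C1: payoffs 2, 1, -5, -3 → best response R1.
Player I against C2: payoffs -1, -5, 4, 1 → best response R3.
Player I against C3: payoffs -5, 4, 0, -3 → best response R2.
Player II against R1: payoffs -5, 3, -3 → best response C2.
Player II against R2: payoffs -3, -5, 4 → best response C3.
Player II against R3: payoffs 2, 4, 1 → best response C2.
Player II against R4: payoffs 4, 2, -5 → best response C1.
Mutual best responses: (R2, C3); (R3, C2).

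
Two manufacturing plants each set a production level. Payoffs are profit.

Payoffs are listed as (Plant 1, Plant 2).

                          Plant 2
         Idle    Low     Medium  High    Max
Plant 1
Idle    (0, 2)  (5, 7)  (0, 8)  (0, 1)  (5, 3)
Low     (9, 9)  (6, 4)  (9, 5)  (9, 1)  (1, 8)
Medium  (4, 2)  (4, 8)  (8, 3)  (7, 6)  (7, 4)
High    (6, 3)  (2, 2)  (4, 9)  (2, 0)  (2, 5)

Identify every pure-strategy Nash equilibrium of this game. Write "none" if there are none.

The unique pure-strategy Nash equilibrium is (Low, Idle).

Check each profile: it is a Nash equilibrium iff no player can strictly gain by switching unilaterally.
(Idle, Idle): Plant 1 can switch to Low (0 → 9). Not NE.
(Idle, Low): Plant 1 can switch to Low (5 → 6). Not NE.
(Idle, Medium): Plant 1 can switch to Low (0 → 9). Not NE.
(Idle, High): Plant 1 can switch to Low (0 → 9). Not NE.
(Idle, Max): Plant 1 can switch to Medium (5 → 7). Not NE.
(Low, Idle): Plant 1 gets 9, best alternative 6; Plant 2 gets 9, best alternative 8. No profitable deviation — NE.
(Low, Low): Plant 2 can switch to Idle (4 → 9). Not NE.
(Low, Medium): Plant 2 can switch to Idle (5 → 9). Not NE.
(Low, High): Plant 2 can switch to Idle (1 → 9). Not NE.
(Low, Max): Plant 1 can switch to Idle (1 → 5). Not NE.
(Medium, Idle): Plant 1 can switch to Low (4 → 9). Not NE.
(The remaining 9 profiles each have a profitable deviation by the same check.)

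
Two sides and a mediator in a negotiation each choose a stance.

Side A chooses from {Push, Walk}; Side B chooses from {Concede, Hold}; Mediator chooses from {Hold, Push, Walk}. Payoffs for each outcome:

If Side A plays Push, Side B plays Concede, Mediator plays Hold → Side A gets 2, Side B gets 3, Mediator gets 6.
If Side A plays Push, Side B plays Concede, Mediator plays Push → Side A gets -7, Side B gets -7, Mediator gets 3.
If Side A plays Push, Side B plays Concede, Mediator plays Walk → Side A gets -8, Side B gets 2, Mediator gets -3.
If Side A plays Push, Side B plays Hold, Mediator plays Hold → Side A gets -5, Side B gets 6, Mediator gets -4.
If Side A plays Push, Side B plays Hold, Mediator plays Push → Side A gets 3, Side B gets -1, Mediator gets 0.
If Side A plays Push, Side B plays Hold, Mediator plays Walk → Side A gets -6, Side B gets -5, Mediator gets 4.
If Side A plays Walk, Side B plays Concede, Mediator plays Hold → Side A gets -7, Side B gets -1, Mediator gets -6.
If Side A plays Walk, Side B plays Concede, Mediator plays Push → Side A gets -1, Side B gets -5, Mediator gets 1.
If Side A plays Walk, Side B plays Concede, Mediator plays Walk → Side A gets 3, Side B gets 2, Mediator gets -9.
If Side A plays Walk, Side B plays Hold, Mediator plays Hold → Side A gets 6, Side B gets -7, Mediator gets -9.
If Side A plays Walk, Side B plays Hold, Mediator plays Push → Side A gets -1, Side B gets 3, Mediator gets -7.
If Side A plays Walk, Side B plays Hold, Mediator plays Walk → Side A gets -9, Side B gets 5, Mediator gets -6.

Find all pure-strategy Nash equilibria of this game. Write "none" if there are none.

This game has no pure Nash equilibrium.

Side A against (Concede, Hold): payoffs 2, -7 → best response Push.
Side A against (Concede, Push): payoffs -7, -1 → best response Walk.
Side A against (Concede, Walk): payoffs -8, 3 → best response Walk.
Side A against (Hold, Hold): payoffs -5, 6 → best response Walk.
Side A against (Hold, Push): payoffs 3, -1 → best response Push.
Side A against (Hold, Walk): payoffs -6, -9 → best response Push.
Side B against (Push, Hold): payoffs 3, 6 → best response Hold.
Side B against (Push, Push): payoffs -7, -1 → best response Hold.
Side B against (Push, Walk): payoffs 2, -5 → best response Concede.
Side B against (Walk, Hold): payoffs -1, -7 → best response Concede.
Side B against (Walk, Push): payoffs -5, 3 → best response Hold.
Side B against (Walk, Walk): payoffs 2, 5 → best response Hold.
Mediator against (Push, Concede): payoffs 6, 3, -3 → best response Hold.
Mediator against (Push, Hold): payoffs -4, 0, 4 → best response Walk.
Mediator against (Walk, Concede): payoffs -6, 1, -9 → best response Push.
Mediator against (Walk, Hold): payoffs -9, -7, -6 → best response Walk.
No profile is a mutual best response for all players.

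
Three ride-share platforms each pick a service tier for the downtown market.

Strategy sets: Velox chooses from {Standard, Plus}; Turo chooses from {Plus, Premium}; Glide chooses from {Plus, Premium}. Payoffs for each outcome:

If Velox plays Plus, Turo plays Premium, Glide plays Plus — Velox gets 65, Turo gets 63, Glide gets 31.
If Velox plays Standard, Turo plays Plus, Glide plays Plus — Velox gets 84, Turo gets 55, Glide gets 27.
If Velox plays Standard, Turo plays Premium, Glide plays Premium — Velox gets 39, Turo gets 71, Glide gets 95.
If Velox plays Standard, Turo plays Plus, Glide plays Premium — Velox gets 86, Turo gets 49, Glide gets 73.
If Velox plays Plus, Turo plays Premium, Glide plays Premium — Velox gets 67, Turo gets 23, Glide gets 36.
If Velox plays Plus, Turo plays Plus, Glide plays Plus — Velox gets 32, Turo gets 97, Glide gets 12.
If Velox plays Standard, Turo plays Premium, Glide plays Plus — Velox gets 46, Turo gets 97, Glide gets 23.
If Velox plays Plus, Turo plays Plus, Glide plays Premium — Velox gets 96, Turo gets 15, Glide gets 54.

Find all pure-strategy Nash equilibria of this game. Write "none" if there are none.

The unique pure-strategy Nash equilibrium is (Plus, Premium, Premium).

For each player, find the best response to each opponent profile; mutual best responses are the pure NE.
Velox against (Plus, Plus): payoffs 84, 32 → best response Standard.
Velox against (Plus, Premium): payoffs 86, 96 → best response Plus.
Velox against (Premium, Plus): payoffs 46, 65 → best response Plus.
Velox against (Premium, Premium): payoffs 39, 67 → best response Plus.
Turo against (Standard, Plus): payoffs 55, 97 → best response Premium.
Turo against (Standard, Premium): payoffs 49, 71 → best response Premium.
Turo against (Plus, Plus): payoffs 97, 63 → best response Plus.
Turo against (Plus, Premium): payoffs 15, 23 → best response Premium.
Glide against (Standard, Plus): payoffs 27, 73 → best response Premium.
Glide against (Standard, Premium): payoffs 23, 95 → best response Premium.
Glide against (Plus, Plus): payoffs 12, 54 → best response Premium.
Glide against (Plus, Premium): payoffs 31, 36 → best response Premium.
Mutual best responses: (Plus, Premium, Premium).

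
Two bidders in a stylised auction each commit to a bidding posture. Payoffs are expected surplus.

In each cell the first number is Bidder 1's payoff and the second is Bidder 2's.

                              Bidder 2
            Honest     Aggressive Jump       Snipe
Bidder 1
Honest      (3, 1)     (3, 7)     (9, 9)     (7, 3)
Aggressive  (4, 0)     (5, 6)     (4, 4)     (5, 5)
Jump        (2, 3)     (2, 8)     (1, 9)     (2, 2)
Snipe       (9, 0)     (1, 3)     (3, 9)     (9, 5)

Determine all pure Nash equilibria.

Pure-strategy Nash equilibria: (Honest, Jump) and (Aggressive, Aggressive)

(Honest, Honest): Bidder 1 can switch to Aggressive (3 → 4). Not NE.
(Honest, Aggressive): Bidder 1 can switch to Aggressive (3 → 5). Not NE.
(Honest, Jump): Bidder 1 gets 9, best alternative 4; Bidder 2 gets 9, best alternative 7. No profitable deviation — NE.
(Honest, Snipe): Bidder 1 can switch to Snipe (7 → 9). Not NE.
(Aggressive, Honest): Bidder 1 can switch to Snipe (4 → 9). Not NE.
(Aggressive, Aggressive): Bidder 1 gets 5, best alternative 3; Bidder 2 gets 6, best alternative 5. No profitable deviation — NE.
(Aggressive, Jump): Bidder 1 can switch to Honest (4 → 9). Not NE.
(Aggressive, Snipe): Bidder 1 can switch to Honest (5 → 7). Not NE.
(The remaining 8 profiles each have a profitable deviation by the same check.)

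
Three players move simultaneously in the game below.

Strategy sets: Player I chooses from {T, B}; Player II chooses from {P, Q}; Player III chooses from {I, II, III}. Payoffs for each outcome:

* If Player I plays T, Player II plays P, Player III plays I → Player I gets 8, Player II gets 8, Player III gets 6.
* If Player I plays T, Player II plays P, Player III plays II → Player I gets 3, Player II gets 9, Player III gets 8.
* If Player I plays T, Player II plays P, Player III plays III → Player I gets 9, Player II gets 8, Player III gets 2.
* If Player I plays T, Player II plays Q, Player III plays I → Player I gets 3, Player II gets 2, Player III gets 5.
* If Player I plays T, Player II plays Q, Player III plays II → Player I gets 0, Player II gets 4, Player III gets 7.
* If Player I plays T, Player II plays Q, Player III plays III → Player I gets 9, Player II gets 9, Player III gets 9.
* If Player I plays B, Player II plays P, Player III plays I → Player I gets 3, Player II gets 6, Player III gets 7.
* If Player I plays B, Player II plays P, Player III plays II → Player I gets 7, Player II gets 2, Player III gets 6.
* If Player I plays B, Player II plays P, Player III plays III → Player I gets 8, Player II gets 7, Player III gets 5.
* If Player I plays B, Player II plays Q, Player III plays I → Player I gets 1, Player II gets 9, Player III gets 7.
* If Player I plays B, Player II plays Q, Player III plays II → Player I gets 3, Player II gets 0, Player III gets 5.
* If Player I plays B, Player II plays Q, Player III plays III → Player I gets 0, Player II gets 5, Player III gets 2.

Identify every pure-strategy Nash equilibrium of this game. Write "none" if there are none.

(T, Q, III)

For each strategy profile, look for a profitable unilateral deviation.
(T, P, I): Player III can switch to II (6 → 8). Not NE.
(T, P, II): Player I can switch to B (3 → 7). Not NE.
(T, P, III): Player II can switch to Q (8 → 9). Not NE.
(T, Q, I): Player II can switch to P (2 → 8). Not NE.
(T, Q, II): Player I can switch to B (0 → 3). Not NE.
(T, Q, III): Player I gets 9, best alternative 0; Player II gets 9, best alternative 8; Player III gets 9, best alternative 7. No profitable deviation — NE.
(B, P, I): Player I can switch to T (3 → 8). Not NE.
(The remaining 5 profiles each have a profitable deviation by the same check.)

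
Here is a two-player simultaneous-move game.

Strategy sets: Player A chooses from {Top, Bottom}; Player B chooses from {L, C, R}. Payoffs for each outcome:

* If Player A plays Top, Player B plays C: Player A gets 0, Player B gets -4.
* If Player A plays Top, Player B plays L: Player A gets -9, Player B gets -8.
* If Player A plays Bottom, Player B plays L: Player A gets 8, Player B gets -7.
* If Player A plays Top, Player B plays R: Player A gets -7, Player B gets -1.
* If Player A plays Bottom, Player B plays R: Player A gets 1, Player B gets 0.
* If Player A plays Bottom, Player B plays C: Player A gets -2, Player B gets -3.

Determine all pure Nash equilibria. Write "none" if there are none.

Pure NE: (Bottom, R)

(Top, L): Player A can switch to Bottom (-9 → 8). Not NE.
(Top, C): Player B can switch to R (-4 → -1). Not NE.
(Top, R): Player A can switch to Bottom (-7 → 1). Not NE.
(Bottom, L): Player B can switch to C (-7 → -3). Not NE.
(Bottom, C): Player A can switch to Top (-2 → 0). Not NE.
(Bottom, R): Player A gets 1, best alternative -7; Player B gets 0, best alternative -3. No profitable deviation — NE.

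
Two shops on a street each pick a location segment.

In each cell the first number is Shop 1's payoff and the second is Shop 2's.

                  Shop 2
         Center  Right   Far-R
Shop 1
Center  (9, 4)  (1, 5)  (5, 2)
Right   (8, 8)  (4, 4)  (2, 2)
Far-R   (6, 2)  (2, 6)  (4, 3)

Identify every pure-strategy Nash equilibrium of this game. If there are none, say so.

Shop 1 against Center: payoffs 9, 8, 6 → best response Center.
Shop 1 against Right: payoffs 1, 4, 2 → best response Right.
Shop 1 against Far-R: payoffs 5, 2, 4 → best response Center.
Shop 2 against Center: payoffs 4, 5, 2 → best response Right.
Shop 2 against Right: payoffs 8, 4, 2 → best response Center.
Shop 2 against Far-R: payoffs 2, 6, 3 → best response Right.
No profile is a mutual best response for all players.

This game has no pure Nash equilibrium.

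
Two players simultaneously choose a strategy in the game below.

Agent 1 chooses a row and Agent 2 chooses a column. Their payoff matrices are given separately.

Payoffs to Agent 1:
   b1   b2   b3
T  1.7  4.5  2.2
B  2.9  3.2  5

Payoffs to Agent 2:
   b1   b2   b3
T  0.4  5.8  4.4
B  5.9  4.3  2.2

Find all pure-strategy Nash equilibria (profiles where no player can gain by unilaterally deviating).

Agent 1 against b1: payoffs 1.7, 2.9 → best response B.
Agent 1 against b2: payoffs 4.5, 3.2 → best response T.
Agent 1 against b3: payoffs 2.2, 5 → best response B.
Agent 2 against T: payoffs 0.4, 5.8, 4.4 → best response b2.
Agent 2 against B: payoffs 5.9, 4.3, 2.2 → best response b1.
Mutual best responses: (T, b2); (B, b1).

(T, b2) and (B, b1)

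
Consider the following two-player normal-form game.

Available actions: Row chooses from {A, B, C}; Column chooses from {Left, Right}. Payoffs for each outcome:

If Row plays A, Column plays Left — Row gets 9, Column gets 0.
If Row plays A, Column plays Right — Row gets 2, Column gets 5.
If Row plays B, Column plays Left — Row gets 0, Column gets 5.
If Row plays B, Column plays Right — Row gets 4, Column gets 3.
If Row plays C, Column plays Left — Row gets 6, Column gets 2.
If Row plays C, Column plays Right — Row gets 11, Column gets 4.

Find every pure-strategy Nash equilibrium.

The unique pure-strategy Nash equilibrium is (C, Right).

For each player, find the best response to each opponent profile; mutual best responses are the pure NE.
Row against Left: payoffs 9, 0, 6 → best response A.
Row against Right: payoffs 2, 4, 11 → best response C.
Column against A: payoffs 0, 5 → best response Right.
Column against B: payoffs 5, 3 → best response Left.
Column against C: payoffs 2, 4 → best response Right.
Mutual best responses: (C, Right).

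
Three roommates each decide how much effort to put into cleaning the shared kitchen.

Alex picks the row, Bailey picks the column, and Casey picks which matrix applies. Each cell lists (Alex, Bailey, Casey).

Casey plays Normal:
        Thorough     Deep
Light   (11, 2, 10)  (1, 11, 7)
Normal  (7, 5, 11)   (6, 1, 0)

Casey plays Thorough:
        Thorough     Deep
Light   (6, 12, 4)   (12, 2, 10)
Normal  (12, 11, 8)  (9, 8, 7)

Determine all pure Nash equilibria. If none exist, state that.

Alex against (Thorough, Normal): payoffs 11, 7 → best response Light.
Alex against (Thorough, Thorough): payoffs 6, 12 → best response Normal.
Alex against (Deep, Normal): payoffs 1, 6 → best response Normal.
Alex against (Deep, Thorough): payoffs 12, 9 → best response Light.
Bailey against (Light, Normal): payoffs 2, 11 → best response Deep.
Bailey against (Light, Thorough): payoffs 12, 2 → best response Thorough.
Bailey against (Normal, Normal): payoffs 5, 1 → best response Thorough.
Bailey against (Normal, Thorough): payoffs 11, 8 → best response Thorough.
Casey against (Light, Thorough): payoffs 10, 4 → best response Normal.
Casey against (Light, Deep): payoffs 7, 10 → best response Thorough.
Casey against (Normal, Thorough): payoffs 11, 8 → best response Normal.
Casey against (Normal, Deep): payoffs 0, 7 → best response Thorough.
No profile is a mutual best response for all players.

There is no pure-strategy Nash equilibrium.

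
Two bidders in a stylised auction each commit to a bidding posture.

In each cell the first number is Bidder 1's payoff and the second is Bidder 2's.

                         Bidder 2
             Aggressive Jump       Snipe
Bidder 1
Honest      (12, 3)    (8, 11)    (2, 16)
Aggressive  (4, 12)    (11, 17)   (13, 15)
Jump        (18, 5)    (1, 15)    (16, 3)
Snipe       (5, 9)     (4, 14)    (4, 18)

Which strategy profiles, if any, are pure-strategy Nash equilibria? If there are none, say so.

The unique pure-strategy Nash equilibrium is (Aggressive, Jump).

Bidder 1 against Aggressive: payoffs 12, 4, 18, 5 → best response Jump.
Bidder 1 against Jump: payoffs 8, 11, 1, 4 → best response Aggressive.
Bidder 1 against Snipe: payoffs 2, 13, 16, 4 → best response Jump.
Bidder 2 against Honest: payoffs 3, 11, 16 → best response Snipe.
Bidder 2 against Aggressive: payoffs 12, 17, 15 → best response Jump.
Bidder 2 against Jump: payoffs 5, 15, 3 → best response Jump.
Bidder 2 against Snipe: payoffs 9, 14, 18 → best response Snipe.
Mutual best responses: (Aggressive, Jump).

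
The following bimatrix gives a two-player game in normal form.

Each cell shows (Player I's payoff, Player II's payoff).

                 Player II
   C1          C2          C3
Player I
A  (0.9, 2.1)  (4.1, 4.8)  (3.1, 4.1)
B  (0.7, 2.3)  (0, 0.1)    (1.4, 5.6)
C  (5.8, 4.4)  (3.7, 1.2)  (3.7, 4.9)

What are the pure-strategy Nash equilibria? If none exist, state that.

Player I against C1: payoffs 0.9, 0.7, 5.8 → best response C.
Player I against C2: payoffs 4.1, 0, 3.7 → best response A.
Player I against C3: payoffs 3.1, 1.4, 3.7 → best response C.
Player II against A: payoffs 2.1, 4.8, 4.1 → best response C2.
Player II against B: payoffs 2.3, 0.1, 5.6 → best response C3.
Player II against C: payoffs 4.4, 1.2, 4.9 → best response C3.
Mutual best responses: (A, C2); (C, C3).

The pure Nash equilibria are (A, C2) and (C, C3).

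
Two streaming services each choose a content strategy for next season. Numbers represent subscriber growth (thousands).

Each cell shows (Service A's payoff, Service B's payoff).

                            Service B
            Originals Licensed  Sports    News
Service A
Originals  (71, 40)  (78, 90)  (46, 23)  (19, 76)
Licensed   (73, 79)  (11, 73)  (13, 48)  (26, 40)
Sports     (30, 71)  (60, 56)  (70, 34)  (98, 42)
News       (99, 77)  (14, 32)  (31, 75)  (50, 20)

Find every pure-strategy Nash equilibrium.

Pure-strategy Nash equilibria: (Originals, Licensed) and (News, Originals)

Mark each player's best response to every combination of opponents' strategies; a profile where every player is best-responding is a pure Nash equilibrium.
Service A against Originals: payoffs 71, 73, 30, 99 → best response News.
Service A against Licensed: payoffs 78, 11, 60, 14 → best response Originals.
Service A against Sports: payoffs 46, 13, 70, 31 → best response Sports.
Service A against News: payoffs 19, 26, 98, 50 → best response Sports.
Service B against Originals: payoffs 40, 90, 23, 76 → best response Licensed.
Service B against Licensed: payoffs 79, 73, 48, 40 → best response Originals.
Service B against Sports: payoffs 71, 56, 34, 42 → best response Originals.
Service B against News: payoffs 77, 32, 75, 20 → best response Originals.
Mutual best responses: (Originals, Licensed); (News, Originals).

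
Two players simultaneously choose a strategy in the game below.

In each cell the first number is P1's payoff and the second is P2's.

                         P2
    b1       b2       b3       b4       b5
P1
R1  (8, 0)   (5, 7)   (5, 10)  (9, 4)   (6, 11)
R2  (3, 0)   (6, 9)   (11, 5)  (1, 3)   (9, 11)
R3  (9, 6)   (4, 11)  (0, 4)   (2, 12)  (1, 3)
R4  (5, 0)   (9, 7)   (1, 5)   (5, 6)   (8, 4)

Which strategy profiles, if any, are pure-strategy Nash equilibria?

Check each profile: it is a Nash equilibrium iff no player can strictly gain by switching unilaterally.
(R1, b1): P1 can switch to R3 (8 → 9). Not NE.
(R1, b2): P1 can switch to R2 (5 → 6). Not NE.
(R1, b3): P1 can switch to R2 (5 → 11). Not NE.
(R1, b4): P2 can switch to b2 (4 → 7). Not NE.
(R1, b5): P1 can switch to R2 (6 → 9). Not NE.
(R2, b1): P1 can switch to R1 (3 → 8). Not NE.
(R2, b5): P1 gets 9, best alternative 8; P2 gets 11, best alternative 9. No profitable deviation — NE.
(R4, b2): P1 gets 9, best alternative 6; P2 gets 7, best alternative 6. No profitable deviation — NE.
(The remaining 12 profiles each have a profitable deviation by the same check.)

(R2, b5) and (R4, b2)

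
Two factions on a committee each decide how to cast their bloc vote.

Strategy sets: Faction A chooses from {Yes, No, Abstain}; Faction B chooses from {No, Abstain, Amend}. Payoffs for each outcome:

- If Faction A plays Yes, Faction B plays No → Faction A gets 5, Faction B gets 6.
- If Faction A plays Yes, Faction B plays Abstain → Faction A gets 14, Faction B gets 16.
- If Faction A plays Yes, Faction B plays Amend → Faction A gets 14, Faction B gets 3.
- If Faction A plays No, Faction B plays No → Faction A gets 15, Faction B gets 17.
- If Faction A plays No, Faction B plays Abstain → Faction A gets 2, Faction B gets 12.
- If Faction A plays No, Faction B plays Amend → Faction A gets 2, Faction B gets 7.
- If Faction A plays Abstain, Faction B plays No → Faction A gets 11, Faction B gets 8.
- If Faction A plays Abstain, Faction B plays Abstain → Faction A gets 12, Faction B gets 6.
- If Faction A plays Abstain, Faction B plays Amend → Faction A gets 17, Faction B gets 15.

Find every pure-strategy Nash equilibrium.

Faction A against No: payoffs 5, 15, 11 → best response No.
Faction A against Abstain: payoffs 14, 2, 12 → best response Yes.
Faction A against Amend: payoffs 14, 2, 17 → best response Abstain.
Faction B against Yes: payoffs 6, 16, 3 → best response Abstain.
Faction B against No: payoffs 17, 12, 7 → best response No.
Faction B against Abstain: payoffs 8, 6, 15 → best response Amend.
Mutual best responses: (Yes, Abstain); (No, No); (Abstain, Amend).

(Yes, Abstain), (No, No), (Abstain, Amend)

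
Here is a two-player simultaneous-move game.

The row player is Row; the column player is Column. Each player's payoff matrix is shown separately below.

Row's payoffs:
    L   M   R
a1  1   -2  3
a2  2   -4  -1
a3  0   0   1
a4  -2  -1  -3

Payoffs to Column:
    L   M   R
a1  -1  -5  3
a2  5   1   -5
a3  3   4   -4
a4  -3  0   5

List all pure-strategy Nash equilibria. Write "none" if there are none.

(a1, R), (a2, L), (a3, M)

For each strategy profile, look for a profitable unilateral deviation.
(a1, L): Row can switch to a2 (1 → 2). Not NE.
(a1, M): Row can switch to a3 (-2 → 0). Not NE.
(a1, R): Row gets 3, best alternative 1; Column gets 3, best alternative -1. No profitable deviation — NE.
(a2, L): Row gets 2, best alternative 1; Column gets 5, best alternative 1. No profitable deviation — NE.
(a2, M): Row can switch to a1 (-4 → -2). Not NE.
(a2, R): Row can switch to a1 (-1 → 3). Not NE.
(a3, L): Row can switch to a1 (0 → 1). Not NE.
(a3, M): Row gets 0, best alternative -1; Column gets 4, best alternative 3. No profitable deviation — NE.
(a3, R): Row can switch to a1 (1 → 3). Not NE.
(The remaining 3 profiles each have a profitable deviation by the same check.)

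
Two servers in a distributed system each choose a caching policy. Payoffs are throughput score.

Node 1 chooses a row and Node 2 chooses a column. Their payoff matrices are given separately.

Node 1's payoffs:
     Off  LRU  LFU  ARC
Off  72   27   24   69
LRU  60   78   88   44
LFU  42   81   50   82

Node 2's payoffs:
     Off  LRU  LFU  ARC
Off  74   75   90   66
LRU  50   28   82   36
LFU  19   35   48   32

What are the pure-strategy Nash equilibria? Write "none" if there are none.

Pure NE: (LRU, LFU)

For each player, find the best response to each opponent profile; mutual best responses are the pure NE.
Node 1 against Off: payoffs 72, 60, 42 → best response Off.
Node 1 against LRU: payoffs 27, 78, 81 → best response LFU.
Node 1 against LFU: payoffs 24, 88, 50 → best response LRU.
Node 1 against ARC: payoffs 69, 44, 82 → best response LFU.
Node 2 against Off: payoffs 74, 75, 90, 66 → best response LFU.
Node 2 against LRU: payoffs 50, 28, 82, 36 → best response LFU.
Node 2 against LFU: payoffs 19, 35, 48, 32 → best response LFU.
Mutual best responses: (LRU, LFU).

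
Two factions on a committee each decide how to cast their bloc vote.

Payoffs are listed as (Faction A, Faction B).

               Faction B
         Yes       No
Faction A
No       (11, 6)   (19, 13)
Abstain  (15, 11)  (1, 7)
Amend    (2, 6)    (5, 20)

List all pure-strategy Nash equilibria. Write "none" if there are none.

Check each profile: it is a Nash equilibrium iff no player can strictly gain by switching unilaterally.
(No, Yes): Faction A can switch to Abstain (11 → 15). Not NE.
(No, No): Faction A gets 19, best alternative 5; Faction B gets 13, best alternative 6. No profitable deviation — NE.
(Abstain, Yes): Faction A gets 15, best alternative 11; Faction B gets 11, best alternative 7. No profitable deviation — NE.
(Abstain, No): Faction A can switch to No (1 → 19). Not NE.
(Amend, Yes): Faction A can switch to No (2 → 11). Not NE.
(Amend, No): Faction A can switch to No (5 → 19). Not NE.

Pure-strategy Nash equilibria: (No, No) and (Abstain, Yes)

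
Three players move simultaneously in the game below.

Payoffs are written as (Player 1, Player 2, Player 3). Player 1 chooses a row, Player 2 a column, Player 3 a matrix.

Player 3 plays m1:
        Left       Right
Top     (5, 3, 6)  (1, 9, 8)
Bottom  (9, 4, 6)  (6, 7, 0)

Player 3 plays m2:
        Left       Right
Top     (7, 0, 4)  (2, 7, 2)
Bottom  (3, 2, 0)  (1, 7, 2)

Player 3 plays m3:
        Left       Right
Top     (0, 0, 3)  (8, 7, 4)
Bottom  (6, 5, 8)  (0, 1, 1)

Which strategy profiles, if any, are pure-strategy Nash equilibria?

For each player, find the best response to each opponent profile; mutual best responses are the pure NE.
Player 1 against (Left, m1): payoffs 5, 9 → best response Bottom.
Player 1 against (Left, m2): payoffs 7, 3 → best response Top.
Player 1 against (Left, m3): payoffs 0, 6 → best response Bottom.
Player 1 against (Right, m1): payoffs 1, 6 → best response Bottom.
Player 1 against (Right, m2): payoffs 2, 1 → best response Top.
Player 1 against (Right, m3): payoffs 8, 0 → best response Top.
Player 2 against (Top, m1): payoffs 3, 9 → best response Right.
Player 2 against (Top, m2): payoffs 0, 7 → best response Right.
Player 2 against (Top, m3): payoffs 0, 7 → best response Right.
Player 2 against (Bottom, m1): payoffs 4, 7 → best response Right.
Player 2 against (Bottom, m2): payoffs 2, 7 → best response Right.
Player 2 against (Bottom, m3): payoffs 5, 1 → best response Left.
Player 3 against (Top, Left): payoffs 6, 4, 3 → best response m1.
Player 3 against (Top, Right): payoffs 8, 2, 4 → best response m1.
Player 3 against (Bottom, Left): payoffs 6, 0, 8 → best response m3.
Player 3 against (Bottom, Right): payoffs 0, 2, 1 → best response m2.
Mutual best responses: (Bottom, Left, m3).

Pure NE: (Bottom, Left, m3)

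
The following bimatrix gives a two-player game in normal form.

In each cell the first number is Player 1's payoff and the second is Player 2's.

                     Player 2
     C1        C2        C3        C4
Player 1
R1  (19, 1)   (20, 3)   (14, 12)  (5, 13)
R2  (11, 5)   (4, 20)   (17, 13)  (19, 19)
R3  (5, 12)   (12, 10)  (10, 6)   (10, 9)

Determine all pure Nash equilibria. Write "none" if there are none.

Check each profile: it is a Nash equilibrium iff no player can strictly gain by switching unilaterally.
(R1, C1): Player 2 can switch to C2 (1 → 3). Not NE.
(R1, C2): Player 2 can switch to C3 (3 → 12). Not NE.
(R1, C3): Player 1 can switch to R2 (14 → 17). Not NE.
(R1, C4): Player 1 can switch to R2 (5 → 19). Not NE.
(R2, C1): Player 1 can switch to R1 (11 → 19). Not NE.
(R2, C2): Player 1 can switch to R1 (4 → 20). Not NE.
(The remaining 6 profiles each have a profitable deviation by the same check.)

This game has no pure Nash equilibrium.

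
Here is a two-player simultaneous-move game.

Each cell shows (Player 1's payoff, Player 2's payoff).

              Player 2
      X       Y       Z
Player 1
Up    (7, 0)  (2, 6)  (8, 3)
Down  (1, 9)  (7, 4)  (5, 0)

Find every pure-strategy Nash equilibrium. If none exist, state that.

There is no pure-strategy Nash equilibrium.

Mark each player's best response to every combination of opponents' strategies; a profile where every player is best-responding is a pure Nash equilibrium.
Player 1 against X: payoffs 7, 1 → best response Up.
Player 1 against Y: payoffs 2, 7 → best response Down.
Player 1 against Z: payoffs 8, 5 → best response Up.
Player 2 against Up: payoffs 0, 6, 3 → best response Y.
Player 2 against Down: payoffs 9, 4, 0 → best response X.
No profile is a mutual best response for all players.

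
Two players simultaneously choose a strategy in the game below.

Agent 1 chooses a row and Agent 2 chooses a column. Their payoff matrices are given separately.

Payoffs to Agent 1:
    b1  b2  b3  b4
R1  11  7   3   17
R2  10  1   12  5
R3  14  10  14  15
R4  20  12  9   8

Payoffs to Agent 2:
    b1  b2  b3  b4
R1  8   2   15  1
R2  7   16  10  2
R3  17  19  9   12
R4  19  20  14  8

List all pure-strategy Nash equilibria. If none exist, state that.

(R1, b1): Agent 1 can switch to R3 (11 → 14). Not NE.
(R1, b2): Agent 1 can switch to R3 (7 → 10). Not NE.
(R1, b3): Agent 1 can switch to R2 (3 → 12). Not NE.
(R1, b4): Agent 2 can switch to b1 (1 → 8). Not NE.
(R2, b1): Agent 1 can switch to R1 (10 → 11). Not NE.
(R2, b2): Agent 1 can switch to R1 (1 → 7). Not NE.
(R2, b3): Agent 1 can switch to R3 (12 → 14). Not NE.
(R2, b4): Agent 1 can switch to R1 (5 → 17). Not NE.
(R3, b1): Agent 1 can switch to R4 (14 → 20). Not NE.
(R3, b2): Agent 1 can switch to R4 (10 → 12). Not NE.
(R4, b2): Agent 1 gets 12, best alternative 10; Agent 2 gets 20, best alternative 19. No profitable deviation — NE.
(The remaining 5 profiles each have a profitable deviation by the same check.)

Pure NE: (R4, b2)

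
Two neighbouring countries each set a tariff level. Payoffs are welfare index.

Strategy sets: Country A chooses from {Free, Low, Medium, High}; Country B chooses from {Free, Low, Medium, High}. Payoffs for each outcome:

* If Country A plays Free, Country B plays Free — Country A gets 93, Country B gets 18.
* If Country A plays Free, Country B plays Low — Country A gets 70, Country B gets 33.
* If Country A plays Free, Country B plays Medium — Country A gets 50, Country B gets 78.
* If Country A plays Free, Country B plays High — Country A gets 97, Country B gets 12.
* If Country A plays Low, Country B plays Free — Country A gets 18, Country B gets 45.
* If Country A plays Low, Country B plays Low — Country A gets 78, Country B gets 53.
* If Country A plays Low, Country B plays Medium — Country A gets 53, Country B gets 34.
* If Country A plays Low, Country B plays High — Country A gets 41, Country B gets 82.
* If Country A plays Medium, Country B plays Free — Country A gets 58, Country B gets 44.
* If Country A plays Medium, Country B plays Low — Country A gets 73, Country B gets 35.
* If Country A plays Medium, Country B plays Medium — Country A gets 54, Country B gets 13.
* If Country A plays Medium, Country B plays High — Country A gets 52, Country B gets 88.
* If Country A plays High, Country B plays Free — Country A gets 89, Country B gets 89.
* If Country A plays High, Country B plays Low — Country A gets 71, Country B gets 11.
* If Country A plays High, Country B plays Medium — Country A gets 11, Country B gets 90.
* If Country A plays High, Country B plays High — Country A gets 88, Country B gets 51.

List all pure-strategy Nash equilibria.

(Free, Free): Country B can switch to Low (18 → 33). Not NE.
(Free, Low): Country A can switch to Low (70 → 78). Not NE.
(Free, Medium): Country A can switch to Low (50 → 53). Not NE.
(Free, High): Country B can switch to Free (12 → 18). Not NE.
(Low, Free): Country A can switch to Free (18 → 93). Not NE.
(Low, Low): Country B can switch to High (53 → 82). Not NE.
(The remaining 10 profiles each have a profitable deviation by the same check.)

No pure-strategy Nash equilibrium.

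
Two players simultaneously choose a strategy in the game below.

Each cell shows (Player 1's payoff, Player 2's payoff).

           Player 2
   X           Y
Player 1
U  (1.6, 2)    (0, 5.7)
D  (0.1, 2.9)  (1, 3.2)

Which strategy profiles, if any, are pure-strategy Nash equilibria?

Pure NE: (D, Y)

(U, X): Player 2 can switch to Y (2 → 5.7). Not NE.
(U, Y): Player 1 can switch to D (0 → 1). Not NE.
(D, X): Player 1 can switch to U (0.1 → 1.6). Not NE.
(D, Y): Player 1 gets 1, best alternative 0; Player 2 gets 3.2, best alternative 2.9. No profitable deviation — NE.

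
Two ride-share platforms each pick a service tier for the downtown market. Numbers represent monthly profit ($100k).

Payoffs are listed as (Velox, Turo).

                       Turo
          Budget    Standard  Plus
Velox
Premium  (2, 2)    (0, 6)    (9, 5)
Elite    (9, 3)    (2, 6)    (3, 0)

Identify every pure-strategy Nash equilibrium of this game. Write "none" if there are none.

The unique pure-strategy Nash equilibrium is (Elite, Standard).

(Premium, Budget): Velox can switch to Elite (2 → 9). Not NE.
(Premium, Standard): Velox can switch to Elite (0 → 2). Not NE.
(Premium, Plus): Turo can switch to Standard (5 → 6). Not NE.
(Elite, Budget): Turo can switch to Standard (3 → 6). Not NE.
(Elite, Standard): Velox gets 2, best alternative 0; Turo gets 6, best alternative 3. No profitable deviation — NE.
(Elite, Plus): Velox can switch to Premium (3 → 9). Not NE.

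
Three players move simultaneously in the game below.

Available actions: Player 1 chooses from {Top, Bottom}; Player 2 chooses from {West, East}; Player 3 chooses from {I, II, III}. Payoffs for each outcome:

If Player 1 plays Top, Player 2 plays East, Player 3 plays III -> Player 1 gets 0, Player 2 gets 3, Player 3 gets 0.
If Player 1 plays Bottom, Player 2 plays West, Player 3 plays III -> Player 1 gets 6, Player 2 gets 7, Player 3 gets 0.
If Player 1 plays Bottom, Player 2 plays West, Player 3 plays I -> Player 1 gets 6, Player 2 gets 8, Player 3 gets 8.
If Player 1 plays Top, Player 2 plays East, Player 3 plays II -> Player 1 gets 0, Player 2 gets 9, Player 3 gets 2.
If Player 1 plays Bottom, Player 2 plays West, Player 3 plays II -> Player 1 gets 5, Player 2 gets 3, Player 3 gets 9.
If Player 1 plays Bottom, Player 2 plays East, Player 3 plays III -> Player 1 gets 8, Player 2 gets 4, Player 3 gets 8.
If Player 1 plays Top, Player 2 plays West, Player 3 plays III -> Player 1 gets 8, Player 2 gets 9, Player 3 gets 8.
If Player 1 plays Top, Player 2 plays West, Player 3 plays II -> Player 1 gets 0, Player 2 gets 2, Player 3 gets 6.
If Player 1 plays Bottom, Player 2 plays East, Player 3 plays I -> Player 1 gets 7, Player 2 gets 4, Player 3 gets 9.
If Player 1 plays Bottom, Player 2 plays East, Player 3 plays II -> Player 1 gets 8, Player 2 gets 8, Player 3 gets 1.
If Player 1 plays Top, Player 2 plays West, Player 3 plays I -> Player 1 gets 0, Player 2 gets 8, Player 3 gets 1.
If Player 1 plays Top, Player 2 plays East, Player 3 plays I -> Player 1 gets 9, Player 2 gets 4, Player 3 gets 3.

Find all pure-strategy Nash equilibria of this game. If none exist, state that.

(Top, West, III)

(Top, West, I): Player 1 can switch to Bottom (0 → 6). Not NE.
(Top, West, II): Player 1 can switch to Bottom (0 → 5). Not NE.
(Top, West, III): Player 1 gets 8, best alternative 6; Player 2 gets 9, best alternative 3; Player 3 gets 8, best alternative 6. No profitable deviation — NE.
(Top, East, I): Player 2 can switch to West (4 → 8). Not NE.
(Top, East, II): Player 1 can switch to Bottom (0 → 8). Not NE.
(Top, East, III): Player 1 can switch to Bottom (0 → 8). Not NE.
(Bottom, West, I): Player 3 can switch to II (8 → 9). Not NE.
(Bottom, West, II): Player 2 can switch to East (3 → 8). Not NE.
(Bottom, West, III): Player 1 can switch to Top (6 → 8). Not NE.
(Bottom, East, I): Player 1 can switch to Top (7 → 9). Not NE.
(Bottom, East, II): Player 3 can switch to I (1 → 9). Not NE.
(Bottom, East, III): Player 2 can switch to West (4 → 7). Not NE.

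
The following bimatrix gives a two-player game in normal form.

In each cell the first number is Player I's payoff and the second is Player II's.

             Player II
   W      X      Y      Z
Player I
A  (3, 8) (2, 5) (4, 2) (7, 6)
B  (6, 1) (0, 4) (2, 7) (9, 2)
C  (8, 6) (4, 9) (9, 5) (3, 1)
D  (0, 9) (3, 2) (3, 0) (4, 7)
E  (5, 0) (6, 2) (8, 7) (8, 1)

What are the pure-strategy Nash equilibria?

none

Player I against W: payoffs 3, 6, 8, 0, 5 → best response C.
Player I against X: payoffs 2, 0, 4, 3, 6 → best response E.
Player I against Y: payoffs 4, 2, 9, 3, 8 → best response C.
Player I against Z: payoffs 7, 9, 3, 4, 8 → best response B.
Player II against A: payoffs 8, 5, 2, 6 → best response W.
Player II against B: payoffs 1, 4, 7, 2 → best response Y.
Player II against C: payoffs 6, 9, 5, 1 → best response X.
Player II against D: payoffs 9, 2, 0, 7 → best response W.
Player II against E: payoffs 0, 2, 7, 1 → best response Y.
No profile is a mutual best response for all players.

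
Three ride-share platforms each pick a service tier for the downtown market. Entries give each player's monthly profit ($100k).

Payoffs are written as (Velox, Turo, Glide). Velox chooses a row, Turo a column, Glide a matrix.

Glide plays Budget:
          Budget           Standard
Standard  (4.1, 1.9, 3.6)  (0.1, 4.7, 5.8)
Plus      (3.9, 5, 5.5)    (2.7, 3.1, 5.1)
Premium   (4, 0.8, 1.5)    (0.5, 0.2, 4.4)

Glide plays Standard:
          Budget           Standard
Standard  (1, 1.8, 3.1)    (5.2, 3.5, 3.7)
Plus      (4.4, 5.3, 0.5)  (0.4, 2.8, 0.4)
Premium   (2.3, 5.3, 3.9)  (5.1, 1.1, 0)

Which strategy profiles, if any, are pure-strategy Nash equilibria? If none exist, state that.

(Standard, Budget, Budget): Turo can switch to Standard (1.9 → 4.7). Not NE.
(Standard, Budget, Standard): Velox can switch to Plus (1 → 4.4). Not NE.
(Standard, Standard, Budget): Velox can switch to Plus (0.1 → 2.7). Not NE.
(Standard, Standard, Standard): Glide can switch to Budget (3.7 → 5.8). Not NE.
(Plus, Budget, Budget): Velox can switch to Standard (3.9 → 4.1). Not NE.
(Plus, Budget, Standard): Glide can switch to Budget (0.5 → 5.5). Not NE.
(Plus, Standard, Budget): Turo can switch to Budget (3.1 → 5). Not NE.
(Plus, Standard, Standard): Velox can switch to Standard (0.4 → 5.2). Not NE.
(Premium, Budget, Budget): Velox can switch to Standard (4 → 4.1). Not NE.
(Premium, Budget, Standard): Velox can switch to Plus (2.3 → 4.4). Not NE.
(The remaining 2 profiles each have a profitable deviation by the same check.)

No pure-strategy Nash equilibrium.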